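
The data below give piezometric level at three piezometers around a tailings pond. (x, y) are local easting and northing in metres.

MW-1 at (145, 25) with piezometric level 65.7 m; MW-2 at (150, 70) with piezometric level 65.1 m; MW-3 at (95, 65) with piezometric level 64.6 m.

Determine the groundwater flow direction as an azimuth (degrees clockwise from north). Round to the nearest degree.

Three-point gradient (reference MW-1): Δ to MW-2 = (5, 45, -0.6), Δ to MW-3 = (-50, 40, -1.1).
∂h/∂x = +0.01041, ∂h/∂y = -0.01449 (det = 2450).
Flow direction (−∇h) has components (-0.01041 E, +0.01449 N).
Azimuth = atan2(E, N) = atan2(-0.01041, +0.01449) = 324.3° ≈ 324°.

324°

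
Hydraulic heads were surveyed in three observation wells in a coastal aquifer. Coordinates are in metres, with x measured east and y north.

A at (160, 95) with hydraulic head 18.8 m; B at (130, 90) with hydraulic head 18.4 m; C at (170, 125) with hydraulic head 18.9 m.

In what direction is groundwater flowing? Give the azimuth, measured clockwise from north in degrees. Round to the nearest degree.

Differences from A: to B (Δx, Δy, Δh) = (-30, -5, -0.4); to C = (10, 30, +0.1).
Solve a·Δx + b·Δy = Δh: det = (-30)·30 − 10·(-5) = -850.
∂h/∂x = [(-0.4)·30 − (+0.1)·(-5)] / -850 = +0.01353
∂h/∂y = [(-30)·(+0.1) − 10·(-0.4)] / -850 = -0.001176
Flow direction (−∇h) has components (-0.01353 E, +0.001176 N).
Azimuth = atan2(E, N) = atan2(-0.01353, +0.001176) = 275.0° ≈ 275°.

275°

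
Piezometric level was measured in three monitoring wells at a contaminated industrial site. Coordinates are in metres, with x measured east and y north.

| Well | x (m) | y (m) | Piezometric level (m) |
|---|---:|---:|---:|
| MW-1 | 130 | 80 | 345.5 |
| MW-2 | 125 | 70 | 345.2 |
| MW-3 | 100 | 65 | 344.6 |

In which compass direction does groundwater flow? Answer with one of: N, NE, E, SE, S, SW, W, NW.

With h = a·x + b·y + c and MW-1 as origin, the differences give:
  (-5)·a + (-10)·b = -0.3
  (-30)·a + (-15)·b = -0.9
Eliminate b (×(-15) and ×(-10), subtract): -225·a = -4.50 → a = ∂h/∂x = +0.02000
Back-substitute: b = ∂h/∂y = +0.02000.
Flow = −∇h = (-0.02000 east, -0.02000 north), which points southwest.

SW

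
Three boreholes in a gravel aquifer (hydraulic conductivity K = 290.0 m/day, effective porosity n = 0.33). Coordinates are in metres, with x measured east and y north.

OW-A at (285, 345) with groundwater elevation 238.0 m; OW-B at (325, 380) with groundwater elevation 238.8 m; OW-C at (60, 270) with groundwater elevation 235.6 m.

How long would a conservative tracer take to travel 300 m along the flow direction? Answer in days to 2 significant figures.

With h = a·x + b·y + c and OW-A as origin, the differences give:
  40·a + 35·b = +0.8
  (-225)·a + (-75)·b = -2.4
Eliminate b (×(-75) and ×35, subtract): 4875·a = 24.00 → a = ∂h/∂x = +0.004923
Back-substitute: b = ∂h/∂y = +0.01723.
|∇h| = √(0.004923² + 0.01723²) = 0.01792
Seepage velocity v = K·i/n = 290.0 × 0.01792 / 0.33 = 15.75 m/day.
t = 300 / 15.75 = 19.05 days.

19 days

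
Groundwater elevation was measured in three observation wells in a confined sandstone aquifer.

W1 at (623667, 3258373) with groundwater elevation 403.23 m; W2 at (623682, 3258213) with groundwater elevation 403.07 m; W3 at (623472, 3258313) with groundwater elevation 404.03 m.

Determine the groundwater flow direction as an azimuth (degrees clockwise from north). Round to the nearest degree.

Three-point gradient (reference W1): Δ to W2 = (15, -160, -0.16), Δ to W3 = (-195, -60, +0.80).
∂h/∂x = -0.004287, ∂h/∂y = +0.0005981 (det = -32100).
Flow direction (−∇h) has components (+0.004287 E, -0.0005981 N).
Azimuth = atan2(E, N) = atan2(+0.004287, -0.0005981) = 97.9° ≈ 098°.

098°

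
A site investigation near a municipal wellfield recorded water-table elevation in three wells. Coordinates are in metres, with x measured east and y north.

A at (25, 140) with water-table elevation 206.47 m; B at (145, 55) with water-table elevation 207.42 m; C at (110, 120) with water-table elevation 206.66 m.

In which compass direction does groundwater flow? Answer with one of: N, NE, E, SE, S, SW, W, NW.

Three-point gradient (reference A): Δ to B = (120, -85, +0.95), Δ to C = (85, -20, +0.19).
∂h/∂x = -0.0005907, ∂h/∂y = -0.01201 (det = 4825).
Flow = −∇h = (+0.0005907 east, +0.01201 north), which points north.

N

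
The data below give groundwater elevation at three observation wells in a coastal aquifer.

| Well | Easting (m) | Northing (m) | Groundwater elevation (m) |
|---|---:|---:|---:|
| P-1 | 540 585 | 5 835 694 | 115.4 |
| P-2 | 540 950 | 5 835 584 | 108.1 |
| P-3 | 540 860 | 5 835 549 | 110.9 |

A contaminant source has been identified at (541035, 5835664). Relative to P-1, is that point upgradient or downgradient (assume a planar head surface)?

Three-point gradient (reference P-1): Δ to P-2 = (365, -110, -7.3), Δ to P-3 = (275, -145, -4.5).
∂h/∂x = -0.02485, ∂h/∂y = -0.01610 (det = -22675).
Head at (541035, 5835664) = 115.4 + (-0.02485)·(450) + (-0.01610)·(-30) = 104.70 m.
That is lower than the 115.4 m at P-1, so the point is downgradient.

downgradient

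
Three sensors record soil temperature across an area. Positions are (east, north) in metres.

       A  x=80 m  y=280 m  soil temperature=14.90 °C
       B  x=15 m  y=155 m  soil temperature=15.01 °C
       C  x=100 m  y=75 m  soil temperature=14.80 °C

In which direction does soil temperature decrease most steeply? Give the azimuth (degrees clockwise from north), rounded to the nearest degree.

097°

Three-point gradient (reference A): Δ to B = (-65, -125, +0.11), Δ to C = (20, -205, -0.10).
∂T/∂x = -0.002215, ∂T/∂y = +0.0002717 (det = 15825).
Steepest decrease is along −∇f: components (+0.002215 E, -0.0002717 N).
Azimuth = atan2(+0.002215, -0.0002717) = 97.0° ≈ 097°.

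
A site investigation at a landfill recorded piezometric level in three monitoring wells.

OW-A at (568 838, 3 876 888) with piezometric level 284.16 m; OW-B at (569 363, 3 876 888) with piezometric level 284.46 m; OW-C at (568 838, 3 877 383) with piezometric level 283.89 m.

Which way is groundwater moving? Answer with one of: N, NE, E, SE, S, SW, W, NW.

NW

∂h/∂x = (284.46 − 284.16) / (569363 − 568838) = +0.0005714
∂h/∂y = (283.89 − 284.16) / (3877383 − 3876888) = -0.0005455
Flow = −∇h = (-0.0005714 east, +0.0005455 north), which points northwest.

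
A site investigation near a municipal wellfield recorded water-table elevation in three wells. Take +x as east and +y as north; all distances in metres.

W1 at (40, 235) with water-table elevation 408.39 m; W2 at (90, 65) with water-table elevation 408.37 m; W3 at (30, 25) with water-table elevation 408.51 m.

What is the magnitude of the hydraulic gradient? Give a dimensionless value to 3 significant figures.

Taking W1 as reference: W2−W1 = (50, -170, -0.02); W3−W1 = (-10, -210, +0.12).
Determinant of the coordinate differences = 50·(-210) − (-10)·(-170) = -12200.
∂h/∂x = [(-0.02)·(-210) − (+0.12)·(-170)] / -12200 = -0.002016
∂h/∂y = [50·(+0.12) − (-10)·(-0.02)] / -12200 = -0.0004754
|∇h| = √(-0.002016² + -0.0004754²) = 0.002071

0.00207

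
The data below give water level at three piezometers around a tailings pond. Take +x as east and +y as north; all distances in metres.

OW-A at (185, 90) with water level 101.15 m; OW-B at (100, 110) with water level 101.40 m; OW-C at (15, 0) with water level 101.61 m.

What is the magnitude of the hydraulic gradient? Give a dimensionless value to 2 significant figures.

0.0029

Taking OW-A as reference: OW-B−OW-A = (-85, 20, +0.25); OW-C−OW-A = (-170, -90, +0.46).
Determinant of the coordinate differences = (-85)·(-90) − (-170)·20 = 11050.
∂h/∂x = [(+0.25)·(-90) − (+0.46)·20] / 11050 = -0.002869
∂h/∂y = [(-85)·(+0.46) − (-170)·(+0.25)] / 11050 = +0.0003077
|∇h| = √(-0.002869² + 0.0003077²) = 0.002885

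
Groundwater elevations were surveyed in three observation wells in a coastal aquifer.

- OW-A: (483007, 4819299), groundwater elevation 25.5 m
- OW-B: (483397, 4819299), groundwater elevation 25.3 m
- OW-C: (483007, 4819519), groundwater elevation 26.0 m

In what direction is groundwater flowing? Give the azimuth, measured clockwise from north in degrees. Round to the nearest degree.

∂h/∂x = (25.3 − 25.5) / (483397 − 483007) = -0.0005128
∂h/∂y = (26.0 − 25.5) / (4819519 − 4819299) = +0.002273
Flow direction (−∇h) has components (+0.0005128 E, -0.002273 N).
Azimuth = atan2(E, N) = atan2(+0.0005128, -0.002273) = 167.3° ≈ 167°.

167°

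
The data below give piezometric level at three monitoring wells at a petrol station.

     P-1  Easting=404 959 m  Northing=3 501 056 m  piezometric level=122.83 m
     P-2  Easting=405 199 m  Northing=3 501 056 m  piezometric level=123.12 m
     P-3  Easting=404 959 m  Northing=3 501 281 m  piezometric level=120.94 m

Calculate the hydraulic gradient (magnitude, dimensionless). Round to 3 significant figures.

∂h/∂x = (123.12 − 122.83) / (405199 − 404959) = +0.001208
∂h/∂y = (120.94 − 122.83) / (3501281 − 3501056) = -0.008400
|∇h| = √(0.001208² + -0.008400²) = 0.008486

0.00849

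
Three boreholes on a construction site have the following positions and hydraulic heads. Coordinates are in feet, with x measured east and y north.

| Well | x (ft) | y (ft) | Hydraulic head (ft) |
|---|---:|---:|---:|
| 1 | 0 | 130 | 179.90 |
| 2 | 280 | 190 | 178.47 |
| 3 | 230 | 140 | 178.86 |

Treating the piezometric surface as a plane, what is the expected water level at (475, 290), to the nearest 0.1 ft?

Taking 1 as reference: 2−1 = (280, 60, -1.43); 3−1 = (230, 10, -1.04).
Solve a·Δx + b·Δy = Δh: det = 280·10 − 230·60 = -11000.
∂h/∂x = [(-1.43)·10 − (-1.04)·60] / -11000 = -0.004373
∂h/∂y = [280·(-1.04) − 230·(-1.43)] / -11000 = -0.003427
h(475, 290) = 179.90 + (-0.004373)·(475) + (-0.003427)·(160) = 179.90 -2.077 -0.548 = 177.275 ft.

177.3 ft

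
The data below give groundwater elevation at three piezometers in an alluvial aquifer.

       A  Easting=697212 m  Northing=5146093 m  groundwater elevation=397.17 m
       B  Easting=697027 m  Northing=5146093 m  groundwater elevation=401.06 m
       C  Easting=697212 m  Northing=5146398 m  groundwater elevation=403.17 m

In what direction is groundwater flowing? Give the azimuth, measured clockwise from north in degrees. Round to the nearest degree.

∂h/∂x = (401.06 − 397.17) / (697027 − 697212) = -0.02103
∂h/∂y = (403.17 − 397.17) / (5146398 − 5146093) = +0.01967
Flow direction (−∇h) has components (+0.02103 E, -0.01967 N).
Azimuth = atan2(E, N) = atan2(+0.02103, -0.01967) = 133.1° ≈ 133°.

133°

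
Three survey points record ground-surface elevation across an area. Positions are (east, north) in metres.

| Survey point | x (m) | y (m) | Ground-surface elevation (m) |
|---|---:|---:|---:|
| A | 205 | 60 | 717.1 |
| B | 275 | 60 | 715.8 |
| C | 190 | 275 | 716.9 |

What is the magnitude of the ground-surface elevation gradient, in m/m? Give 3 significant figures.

0.0187 m/m

Differences from A: to B (Δx, Δy, Δh) = (70, 0, -1.3); to C = (-15, 215, -0.2).
Determinant of the coordinate differences = 70·215 − (-15)·0 = 15050.
∂z/∂x = [(-1.3)·215 − (-0.2)·0] / 15050 = -0.01857
∂z/∂y = [70·(-0.2) − (-15)·(-1.3)] / 15050 = -0.002226
|∇f| = √(-0.01857² + -0.002226²) = 0.0187 m/m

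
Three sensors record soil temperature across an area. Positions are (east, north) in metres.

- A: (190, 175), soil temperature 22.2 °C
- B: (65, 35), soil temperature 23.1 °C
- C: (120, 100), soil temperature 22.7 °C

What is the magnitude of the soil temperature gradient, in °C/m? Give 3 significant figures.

0.00600 °C/m

Taking A as reference: B−A = (-125, -140, +0.9); C−A = (-70, -75, +0.5).
Solve a·Δx + b·Δy = ΔT: det = (-125)·(-75) − (-70)·(-140) = -425.
∂T/∂x = [(+0.9)·(-75) − (+0.5)·(-140)] / -425 = -0.005882
∂T/∂y = [(-125)·(+0.5) − (-70)·(+0.9)] / -425 = -0.001176
|∇f| = √(-0.005882² + -0.001176²) = 0.005998 °C/m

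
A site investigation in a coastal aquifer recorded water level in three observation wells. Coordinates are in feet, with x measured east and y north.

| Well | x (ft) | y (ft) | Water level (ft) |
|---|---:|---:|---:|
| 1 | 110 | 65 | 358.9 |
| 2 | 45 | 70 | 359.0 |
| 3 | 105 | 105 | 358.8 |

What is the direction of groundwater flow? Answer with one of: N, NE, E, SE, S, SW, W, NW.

NE

Taking 1 as reference: 2−1 = (-65, 5, +0.1); 3−1 = (-5, 40, -0.1).
Solve a·Δx + b·Δy = Δh: det = (-65)·40 − (-5)·5 = -2575.
∂h/∂x = [(+0.1)·40 − (-0.1)·5] / -2575 = -0.001748
∂h/∂y = [(-65)·(-0.1) − (-5)·(+0.1)] / -2575 = -0.002718
Flow = −∇h = (+0.001748 east, +0.002718 north), which points northeast.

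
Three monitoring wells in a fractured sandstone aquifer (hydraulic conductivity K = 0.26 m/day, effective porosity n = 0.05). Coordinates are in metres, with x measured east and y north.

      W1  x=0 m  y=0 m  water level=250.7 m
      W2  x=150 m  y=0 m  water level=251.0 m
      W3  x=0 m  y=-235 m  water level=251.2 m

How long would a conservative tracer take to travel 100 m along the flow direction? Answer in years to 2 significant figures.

18 years

∂h/∂x = (251.0 − 250.7) / (150 − 0) = +0.002000
∂h/∂y = (251.2 − 250.7) / (-235 − 0) = -0.002128
|∇h| = √(0.002000² + -0.002128²) = 0.00292
Seepage velocity v = K·i/n = 0.26 × 0.00292 / 0.05 = 0.01518 m/day.
t = 100 / 0.01518 = 6588 days = 18 years.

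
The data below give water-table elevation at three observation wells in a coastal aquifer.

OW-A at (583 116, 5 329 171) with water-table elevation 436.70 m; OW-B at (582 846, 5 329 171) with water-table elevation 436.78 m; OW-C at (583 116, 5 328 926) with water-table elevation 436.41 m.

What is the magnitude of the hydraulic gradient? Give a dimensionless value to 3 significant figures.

∂h/∂x = (436.78 − 436.70) / (582846 − 583116) = -0.0002963
∂h/∂y = (436.41 − 436.70) / (5328926 − 5329171) = +0.001184
|∇h| = √(-0.0002963² + 0.001184²) = 0.001221

0.00122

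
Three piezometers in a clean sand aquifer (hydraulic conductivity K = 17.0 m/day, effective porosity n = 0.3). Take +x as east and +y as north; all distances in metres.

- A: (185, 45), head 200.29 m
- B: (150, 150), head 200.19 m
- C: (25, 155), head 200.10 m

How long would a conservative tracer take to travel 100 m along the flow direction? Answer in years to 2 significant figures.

Three-point gradient (reference A): Δ to B = (-35, 105, -0.10), Δ to C = (-160, 110, -0.19).
∂h/∂x = +0.0006911, ∂h/∂y = -0.0007220 (det = 12950).
|∇h| = √(0.0006911² + -0.0007220²) = 0.0009995
Seepage velocity v = K·i/n = 17.0 × 0.0009995 / 0.3 = 0.05664 m/day.
t = 100 / 0.05664 = 1766 days = 4.84 years.

4.8 years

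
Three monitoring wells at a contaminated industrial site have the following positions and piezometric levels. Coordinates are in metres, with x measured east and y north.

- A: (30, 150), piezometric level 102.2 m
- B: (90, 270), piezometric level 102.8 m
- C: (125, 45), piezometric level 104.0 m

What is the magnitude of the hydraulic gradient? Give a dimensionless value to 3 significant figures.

0.0160

Three-point gradient (reference A): Δ to B = (60, 120, +0.6), Δ to C = (95, -105, +1.8).
∂h/∂x = +0.01576, ∂h/∂y = -0.002881 (det = -17700).
|∇h| = √(0.01576² + -0.002881²) = 0.01602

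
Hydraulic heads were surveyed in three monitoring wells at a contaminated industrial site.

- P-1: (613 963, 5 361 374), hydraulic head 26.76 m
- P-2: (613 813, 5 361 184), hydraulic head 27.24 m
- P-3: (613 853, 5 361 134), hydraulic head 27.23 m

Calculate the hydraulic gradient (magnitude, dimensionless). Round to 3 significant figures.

0.00208

Three-point gradient (reference P-1): Δ to P-2 = (-150, -190, +0.48), Δ to P-3 = (-110, -240, +0.47).
∂h/∂x = -0.001715, ∂h/∂y = -0.001172 (det = 15100).
|∇h| = √(-0.001715² + -0.001172²) = 0.002077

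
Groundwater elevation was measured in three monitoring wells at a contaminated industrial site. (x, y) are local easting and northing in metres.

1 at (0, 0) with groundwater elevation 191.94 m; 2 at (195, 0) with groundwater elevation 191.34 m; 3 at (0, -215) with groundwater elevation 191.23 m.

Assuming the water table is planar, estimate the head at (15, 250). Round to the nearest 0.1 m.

192.7 m

∂h/∂x = (191.34 − 191.94) / (195 − 0) = -0.003077
∂h/∂y = (191.23 − 191.94) / (-215 − 0) = +0.003302
h(15, 250) = 191.94 + (-0.003077)·(15) + (+0.003302)·(250) = 191.94 -0.046 +0.826 = 192.719 m.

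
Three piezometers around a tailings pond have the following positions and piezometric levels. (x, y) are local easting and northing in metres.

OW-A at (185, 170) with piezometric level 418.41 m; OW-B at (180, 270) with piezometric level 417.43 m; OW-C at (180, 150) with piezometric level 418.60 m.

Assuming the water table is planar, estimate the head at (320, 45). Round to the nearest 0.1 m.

Three-point gradient (reference OW-A): Δ to OW-B = (-5, 100, -0.98), Δ to OW-C = (-5, -20, +0.19).
∂h/∂x = +0.001000, ∂h/∂y = -0.009750 (det = 600).
h(320, 45) = 418.41 + (+0.001000)·(135) + (-0.009750)·(-125) = 418.41 +0.135 +1.219 = 419.764 m.

419.8 m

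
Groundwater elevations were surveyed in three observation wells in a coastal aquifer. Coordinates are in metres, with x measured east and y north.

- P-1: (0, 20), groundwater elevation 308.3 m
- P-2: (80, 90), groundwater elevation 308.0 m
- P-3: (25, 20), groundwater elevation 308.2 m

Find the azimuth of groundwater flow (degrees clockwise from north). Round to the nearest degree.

With h = a·x + b·y + c and P-1 as origin, the differences give:
  80·a + 70·b = -0.3
  25·a + 0·b = -0.1
Eliminate b (×0 and ×70, subtract): -1750·a = 7.00 → a = ∂h/∂x = -0.004000
Back-substitute: b = ∂h/∂y = +0.0002857.
Flow direction (−∇h) has components (+0.004000 E, -0.0002857 N).
Azimuth = atan2(E, N) = atan2(+0.004000, -0.0002857) = 94.1° ≈ 094°.

094°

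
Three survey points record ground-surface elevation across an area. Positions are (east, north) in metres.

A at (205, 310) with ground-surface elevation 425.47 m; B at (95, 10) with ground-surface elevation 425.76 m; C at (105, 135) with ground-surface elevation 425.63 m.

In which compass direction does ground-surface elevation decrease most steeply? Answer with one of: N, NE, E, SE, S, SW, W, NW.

N

With z = a·x + b·y + c and A as origin, the differences give:
  (-110)·a + (-300)·b = +0.29
  (-100)·a + (-175)·b = +0.16
Eliminate b (×(-175) and ×(-300), subtract): -10750·a = -2.750 → a = ∂z/∂x = +0.0002558
Back-substitute: b = ∂z/∂y = -0.001060.
Steepest decrease is along −∇f = (-0.0002558 E, +0.001060 N) → north.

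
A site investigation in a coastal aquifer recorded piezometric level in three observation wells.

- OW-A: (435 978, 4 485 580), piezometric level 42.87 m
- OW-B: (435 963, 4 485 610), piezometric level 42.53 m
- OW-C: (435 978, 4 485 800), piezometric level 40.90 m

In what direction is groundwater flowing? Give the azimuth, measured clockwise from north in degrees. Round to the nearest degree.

332°

With h = a·x + b·y + c and OW-A as origin, the differences give:
  (-15)·a + 30·b = -0.34
  0·a + 220·b = -1.97
Eliminate b (×220 and ×30, subtract): -3300·a = -15.700 → a = ∂h/∂x = +0.004758
Back-substitute: b = ∂h/∂y = -0.008955.
Flow direction (−∇h) has components (-0.004758 E, +0.008955 N).
Azimuth = atan2(E, N) = atan2(-0.004758, +0.008955) = 332.0° ≈ 332°.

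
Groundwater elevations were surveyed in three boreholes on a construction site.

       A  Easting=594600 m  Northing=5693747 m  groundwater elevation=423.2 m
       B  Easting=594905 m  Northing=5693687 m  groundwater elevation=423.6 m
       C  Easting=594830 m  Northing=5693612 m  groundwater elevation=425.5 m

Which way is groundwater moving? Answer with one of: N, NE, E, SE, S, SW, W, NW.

N

Taking A as reference: B−A = (305, -60, +0.4); C−A = (230, -135, +2.3).
Solve a·Δx + b·Δy = Δh: det = 305·(-135) − 230·(-60) = -27375.
∂h/∂x = [(+0.4)·(-135) − (+2.3)·(-60)] / -27375 = -0.003068
∂h/∂y = [305·(+2.3) − 230·(+0.4)] / -27375 = -0.02226
Flow = −∇h = (+0.003068 east, +0.02226 north), which points north.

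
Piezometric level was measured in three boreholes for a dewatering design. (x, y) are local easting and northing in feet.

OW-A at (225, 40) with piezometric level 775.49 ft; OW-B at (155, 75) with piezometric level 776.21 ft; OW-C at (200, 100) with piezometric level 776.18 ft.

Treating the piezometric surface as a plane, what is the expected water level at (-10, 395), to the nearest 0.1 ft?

Three-point gradient (reference OW-A): Δ to OW-B = (-70, 35, +0.72), Δ to OW-C = (-25, 60, +0.69).
∂h/∂x = -0.005729, ∂h/∂y = +0.009113 (det = -3325).
h(-10, 395) = 775.49 + (-0.005729)·(-235) + (+0.009113)·(355) = 775.49 +1.346 +3.235 = 780.071 ft.

780.1 ft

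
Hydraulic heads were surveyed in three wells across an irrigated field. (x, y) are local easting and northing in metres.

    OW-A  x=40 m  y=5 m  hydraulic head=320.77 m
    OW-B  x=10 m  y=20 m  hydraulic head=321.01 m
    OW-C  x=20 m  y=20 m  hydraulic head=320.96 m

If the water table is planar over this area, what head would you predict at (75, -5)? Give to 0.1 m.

Differences from OW-A: to OW-B (Δx, Δy, Δh) = (-30, 15, +0.24); to OW-C = (-20, 15, +0.19).
Determinant of the coordinate differences = (-30)·15 − (-20)·15 = -150.
∂h/∂x = [(+0.24)·15 − (+0.19)·15] / -150 = -0.005000
∂h/∂y = [(-30)·(+0.19) − (-20)·(+0.24)] / -150 = +0.006000
h(75, -5) = 320.77 + (-0.005000)·(35) + (+0.006000)·(-10) = 320.77 -0.175 -0.060 = 320.535 m.

320.5 m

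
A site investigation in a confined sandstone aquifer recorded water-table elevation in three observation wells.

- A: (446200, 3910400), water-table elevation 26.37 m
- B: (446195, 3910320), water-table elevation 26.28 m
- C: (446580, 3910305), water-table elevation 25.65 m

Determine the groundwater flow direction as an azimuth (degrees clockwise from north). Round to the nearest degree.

Three-point gradient (reference A): Δ to B = (-5, -80, -0.09), Δ to C = (380, -95, -0.72).
∂h/∂x = -0.001589, ∂h/∂y = +0.001224 (det = 30875).
Flow direction (−∇h) has components (+0.001589 E, -0.001224 N).
Azimuth = atan2(E, N) = atan2(+0.001589, -0.001224) = 127.6° ≈ 128°.

128°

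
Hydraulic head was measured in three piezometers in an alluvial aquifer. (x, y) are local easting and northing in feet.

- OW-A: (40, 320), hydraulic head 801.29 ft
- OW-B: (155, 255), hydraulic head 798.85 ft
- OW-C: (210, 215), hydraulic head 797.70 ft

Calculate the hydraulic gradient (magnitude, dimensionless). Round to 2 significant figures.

Taking OW-A as reference: OW-B−OW-A = (115, -65, -2.44); OW-C−OW-A = (170, -105, -3.59).
Determinant of the coordinate differences = 115·(-105) − 170·(-65) = -1025.
∂h/∂x = [(-2.44)·(-105) − (-3.59)·(-65)] / -1025 = -0.02229
∂h/∂y = [115·(-3.59) − 170·(-2.44)] / -1025 = -0.001902
|∇h| = √(-0.02229² + -0.001902²) = 0.02237

0.022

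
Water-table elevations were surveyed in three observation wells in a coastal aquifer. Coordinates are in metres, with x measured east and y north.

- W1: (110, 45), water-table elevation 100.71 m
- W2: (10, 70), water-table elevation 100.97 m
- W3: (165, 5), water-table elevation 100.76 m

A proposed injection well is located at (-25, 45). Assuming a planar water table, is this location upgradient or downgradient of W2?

upgradient

Three-point gradient (reference W1): Δ to W2 = (-100, 25, +0.26), Δ to W3 = (55, -40, +0.05).
∂h/∂x = -0.004438, ∂h/∂y = -0.007352 (det = 2625).
Head at (-25, 45) = 100.71 + (-0.004438)·(-135) + (-0.007352)·(0) = 101.31 m.
That is higher than the 100.97 m at W2, so the point is upgradient.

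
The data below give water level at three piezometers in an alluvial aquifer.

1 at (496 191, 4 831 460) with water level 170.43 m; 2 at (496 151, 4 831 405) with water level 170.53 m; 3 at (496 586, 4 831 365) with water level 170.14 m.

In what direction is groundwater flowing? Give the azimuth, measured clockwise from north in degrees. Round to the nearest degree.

042°

With h = a·x + b·y + c and 1 as origin, the differences give:
  (-40)·a + (-55)·b = +0.10
  395·a + (-95)·b = -0.29
Eliminate b (×(-95) and ×(-55), subtract): 25525·a = -25.450 → a = ∂h/∂x = -0.0009971
Back-substitute: b = ∂h/∂y = -0.001093.
Flow direction (−∇h) has components (+0.0009971 E, +0.001093 N).
Azimuth = atan2(E, N) = atan2(+0.0009971, +0.001093) = 42.4° ≈ 042°.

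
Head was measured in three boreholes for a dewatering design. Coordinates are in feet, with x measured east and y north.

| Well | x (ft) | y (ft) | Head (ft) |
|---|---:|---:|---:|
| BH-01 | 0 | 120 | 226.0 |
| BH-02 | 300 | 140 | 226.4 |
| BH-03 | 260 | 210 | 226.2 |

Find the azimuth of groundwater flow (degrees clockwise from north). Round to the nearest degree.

324°

Differences from BH-01: to BH-02 (Δx, Δy, Δh) = (300, 20, +0.4); to BH-03 = (260, 90, +0.2).
Solve a·Δx + b·Δy = Δh: det = 300·90 − 260·20 = 21800.
∂h/∂x = [(+0.4)·90 − (+0.2)·20] / 21800 = +0.001468
∂h/∂y = [300·(+0.2) − 260·(+0.4)] / 21800 = -0.002018
Flow direction (−∇h) has components (-0.001468 E, +0.002018 N).
Azimuth = atan2(E, N) = atan2(-0.001468, +0.002018) = 324.0° ≈ 324°.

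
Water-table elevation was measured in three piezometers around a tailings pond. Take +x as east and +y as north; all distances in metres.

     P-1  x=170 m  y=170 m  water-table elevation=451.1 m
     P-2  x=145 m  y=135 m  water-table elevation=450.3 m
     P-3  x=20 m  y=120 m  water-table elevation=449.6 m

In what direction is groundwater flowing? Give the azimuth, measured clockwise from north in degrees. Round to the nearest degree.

Differences from P-1: to P-2 (Δx, Δy, Δh) = (-25, -35, -0.8); to P-3 = (-150, -50, -1.5).
Determinant of the coordinate differences = (-25)·(-50) − (-150)·(-35) = -4000.
∂h/∂x = [(-0.8)·(-50) − (-1.5)·(-35)] / -4000 = +0.003125
∂h/∂y = [(-25)·(-1.5) − (-150)·(-0.8)] / -4000 = +0.02063
Flow direction (−∇h) has components (-0.003125 E, -0.02063 N).
Azimuth = atan2(E, N) = atan2(-0.003125, -0.02063) = 188.6° ≈ 189°.

189°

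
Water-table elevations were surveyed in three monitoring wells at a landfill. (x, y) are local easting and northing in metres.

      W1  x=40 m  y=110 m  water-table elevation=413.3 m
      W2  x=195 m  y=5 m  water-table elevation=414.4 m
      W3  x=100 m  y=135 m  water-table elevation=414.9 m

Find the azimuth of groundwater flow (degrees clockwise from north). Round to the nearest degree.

227°

Three-point gradient (reference W1): Δ to W2 = (155, -105, +1.1), Δ to W3 = (60, 25, +1.6).
∂h/∂x = +0.01921, ∂h/∂y = +0.01789 (det = 10175).
Flow direction (−∇h) has components (-0.01921 E, -0.01789 N).
Azimuth = atan2(E, N) = atan2(-0.01921, -0.01789) = 227.0° ≈ 227°.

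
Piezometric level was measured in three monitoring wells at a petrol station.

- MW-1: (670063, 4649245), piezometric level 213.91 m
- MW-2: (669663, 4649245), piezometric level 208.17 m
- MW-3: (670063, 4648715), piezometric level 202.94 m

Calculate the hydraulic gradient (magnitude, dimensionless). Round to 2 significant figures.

∂h/∂x = (208.17 − 213.91) / (669663 − 670063) = +0.01435
∂h/∂y = (202.94 − 213.91) / (4648715 − 4649245) = +0.02070
|∇h| = √(0.01435² + 0.02070²) = 0.02519

0.025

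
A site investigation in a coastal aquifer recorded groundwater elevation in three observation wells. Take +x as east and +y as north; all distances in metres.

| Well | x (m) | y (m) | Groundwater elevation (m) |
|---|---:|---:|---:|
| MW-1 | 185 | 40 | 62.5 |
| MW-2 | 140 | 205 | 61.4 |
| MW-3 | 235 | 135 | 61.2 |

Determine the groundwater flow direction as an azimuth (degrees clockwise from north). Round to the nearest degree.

With h = a·x + b·y + c and MW-1 as origin, the differences give:
  (-45)·a + 165·b = -1.1
  50·a + 95·b = -1.3
Eliminate b (×95 and ×165, subtract): -12525·a = 110.00 → a = ∂h/∂x = -0.008782
Back-substitute: b = ∂h/∂y = -0.009062.
Flow direction (−∇h) has components (+0.008782 E, +0.009062 N).
Azimuth = atan2(E, N) = atan2(+0.008782, +0.009062) = 44.1° ≈ 044°.

044°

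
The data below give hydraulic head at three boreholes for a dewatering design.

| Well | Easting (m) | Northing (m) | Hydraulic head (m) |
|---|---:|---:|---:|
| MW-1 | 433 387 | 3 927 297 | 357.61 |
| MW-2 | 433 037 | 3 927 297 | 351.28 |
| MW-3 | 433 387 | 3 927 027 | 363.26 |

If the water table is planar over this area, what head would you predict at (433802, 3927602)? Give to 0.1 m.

358.7 m

∂h/∂x = (351.28 − 357.61) / (433037 − 433387) = +0.01809
∂h/∂y = (363.26 − 357.61) / (3927027 − 3927297) = -0.02093
h(433802, 3927602) = 357.61 + (+0.01809)·(415) + (-0.02093)·(305) = 357.61 +7.506 -6.382 = 358.733 m.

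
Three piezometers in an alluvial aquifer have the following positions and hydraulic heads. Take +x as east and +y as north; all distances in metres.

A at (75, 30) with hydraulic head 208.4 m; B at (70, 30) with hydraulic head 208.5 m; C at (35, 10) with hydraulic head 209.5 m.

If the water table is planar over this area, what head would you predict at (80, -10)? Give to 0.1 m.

208.9 m

With h = a·x + b·y + c and A as origin, the differences give:
  (-5)·a + 0·b = +0.1
  (-40)·a + (-20)·b = +1.1
Eliminate b (×(-20) and ×0, subtract): 100·a = -2.00 → a = ∂h/∂x = -0.02000
Back-substitute: b = ∂h/∂y = -0.01500.
h(80, -10) = 208.4 + (-0.02000)·(5) + (-0.01500)·(-40) = 208.4 -0.100 +0.600 = 208.900 m.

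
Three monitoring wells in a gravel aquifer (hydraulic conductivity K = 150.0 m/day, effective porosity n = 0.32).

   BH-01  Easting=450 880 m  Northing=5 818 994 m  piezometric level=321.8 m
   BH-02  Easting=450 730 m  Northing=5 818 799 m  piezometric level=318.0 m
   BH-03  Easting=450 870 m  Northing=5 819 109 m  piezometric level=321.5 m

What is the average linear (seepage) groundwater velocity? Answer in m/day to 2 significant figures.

12 m/day

Taking BH-01 as reference: BH-02−BH-01 = (-150, -195, -3.8); BH-03−BH-01 = (-10, 115, -0.3).
Determinant of the coordinate differences = (-150)·115 − (-10)·(-195) = -19200.
∂h/∂x = [(-3.8)·115 − (-0.3)·(-195)] / -19200 = +0.02581
∂h/∂y = [(-150)·(-0.3) − (-10)·(-3.8)] / -19200 = -0.0003646
|∇h| = √(0.02581² + -0.0003646²) = 0.02581
Seepage velocity v = K·i/n = 150.0 × 0.02581 / 0.32 = 12.1 m/day.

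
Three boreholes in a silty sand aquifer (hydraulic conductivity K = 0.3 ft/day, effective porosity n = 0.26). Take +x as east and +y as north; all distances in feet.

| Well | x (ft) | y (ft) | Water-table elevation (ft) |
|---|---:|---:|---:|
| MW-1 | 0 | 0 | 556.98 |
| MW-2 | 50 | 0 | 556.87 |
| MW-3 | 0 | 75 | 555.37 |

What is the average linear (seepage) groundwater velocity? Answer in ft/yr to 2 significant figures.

∂h/∂x = (556.87 − 556.98) / (50 − 0) = -0.002200
∂h/∂y = (555.37 − 556.98) / (75 − 0) = -0.02147
|∇h| = √(-0.002200² + -0.02147²) = 0.02158
Seepage velocity v = K·i/n = 0.3 × 0.02158 / 0.26 = 0.0249 ft/day = 9.095 ft/yr.

9.1 ft/yr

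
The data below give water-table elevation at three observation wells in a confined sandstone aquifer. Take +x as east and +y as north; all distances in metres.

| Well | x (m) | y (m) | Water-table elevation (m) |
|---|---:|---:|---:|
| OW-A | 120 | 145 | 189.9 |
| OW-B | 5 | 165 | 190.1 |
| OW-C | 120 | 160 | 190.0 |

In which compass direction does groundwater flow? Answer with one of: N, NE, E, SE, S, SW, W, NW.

Taking OW-A as reference: OW-B−OW-A = (-115, 20, +0.2); OW-C−OW-A = (0, 15, +0.1).
Determinant of the coordinate differences = (-115)·15 − 0·20 = -1725.
∂h/∂x = [(+0.2)·15 − (+0.1)·20] / -1725 = -0.0005797
∂h/∂y = [(-115)·(+0.1) − 0·(+0.2)] / -1725 = +0.006667
Flow = −∇h = (+0.0005797 east, -0.006667 north), which points south.

S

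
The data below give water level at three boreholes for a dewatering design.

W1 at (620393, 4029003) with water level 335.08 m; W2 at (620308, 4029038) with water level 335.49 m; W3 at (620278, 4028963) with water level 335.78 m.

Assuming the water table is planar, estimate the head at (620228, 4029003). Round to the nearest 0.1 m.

336.0 m

With h = a·x + b·y + c and W1 as origin, the differences give:
  (-85)·a + 35·b = +0.41
  (-115)·a + (-40)·b = +0.70
Eliminate b (×(-40) and ×35, subtract): 7425·a = -40.900 → a = ∂h/∂x = -0.005508
Back-substitute: b = ∂h/∂y = -0.001663.
h(620228, 4029003) = 335.08 + (-0.005508)·(-165) + (-0.001663)·(0) = 335.08 +0.909 -0.000 = 335.989 m.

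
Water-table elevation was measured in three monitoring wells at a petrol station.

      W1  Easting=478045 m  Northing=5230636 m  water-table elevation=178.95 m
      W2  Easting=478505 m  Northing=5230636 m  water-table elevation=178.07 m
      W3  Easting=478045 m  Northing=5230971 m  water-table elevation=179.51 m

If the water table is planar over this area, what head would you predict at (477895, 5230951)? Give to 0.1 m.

∂h/∂x = (178.07 − 178.95) / (478505 − 478045) = -0.001913
∂h/∂y = (179.51 − 178.95) / (5230971 − 5230636) = +0.001672
h(477895, 5230951) = 178.95 + (-0.001913)·(-150) + (+0.001672)·(315) = 178.95 +0.287 +0.527 = 179.764 m.

179.8 m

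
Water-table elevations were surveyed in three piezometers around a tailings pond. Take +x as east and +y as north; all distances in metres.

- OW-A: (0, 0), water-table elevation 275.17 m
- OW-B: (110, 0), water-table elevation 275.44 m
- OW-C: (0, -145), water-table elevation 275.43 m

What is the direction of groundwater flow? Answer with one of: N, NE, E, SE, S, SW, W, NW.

∂h/∂x = (275.44 − 275.17) / (110 − 0) = +0.002455
∂h/∂y = (275.43 − 275.17) / (-145 − 0) = -0.001793
Flow = −∇h = (-0.002455 east, +0.001793 north), which points northwest.

NW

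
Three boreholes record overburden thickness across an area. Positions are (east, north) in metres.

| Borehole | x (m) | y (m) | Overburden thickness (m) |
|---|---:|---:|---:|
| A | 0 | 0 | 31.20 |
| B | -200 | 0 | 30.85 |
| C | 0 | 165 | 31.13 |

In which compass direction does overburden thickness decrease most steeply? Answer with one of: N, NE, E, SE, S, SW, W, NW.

W

∂d/∂x = (30.85 − 31.20) / (-200 − 0) = +0.001750
∂d/∂y = (31.13 − 31.20) / (165 − 0) = -0.0004242
Steepest decrease is along −∇f = (-0.001750 E, +0.0004242 N) → west.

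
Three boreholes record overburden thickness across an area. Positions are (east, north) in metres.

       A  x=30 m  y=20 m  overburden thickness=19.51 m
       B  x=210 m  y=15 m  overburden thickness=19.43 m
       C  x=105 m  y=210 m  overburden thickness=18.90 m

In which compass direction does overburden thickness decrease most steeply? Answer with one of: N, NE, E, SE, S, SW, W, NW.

With d = a·x + b·y + c and A as origin, the differences give:
  180·a + (-5)·b = -0.08
  75·a + 190·b = -0.61
Eliminate b (×190 and ×(-5), subtract): 34575·a = -18.250 → a = ∂d/∂x = -0.0005278
Back-substitute: b = ∂d/∂y = -0.003002.
Steepest decrease is along −∇f = (+0.0005278 E, +0.003002 N) → north.

N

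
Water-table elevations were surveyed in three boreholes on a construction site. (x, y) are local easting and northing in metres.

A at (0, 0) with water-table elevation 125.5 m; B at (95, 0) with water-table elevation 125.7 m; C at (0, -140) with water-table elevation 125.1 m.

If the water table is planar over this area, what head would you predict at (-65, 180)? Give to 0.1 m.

∂h/∂x = (125.7 − 125.5) / (95 − 0) = +0.002105
∂h/∂y = (125.1 − 125.5) / (-140 − 0) = +0.002857
h(-65, 180) = 125.5 + (+0.002105)·(-65) + (+0.002857)·(180) = 125.5 -0.137 +0.514 = 125.877 m.

125.9 m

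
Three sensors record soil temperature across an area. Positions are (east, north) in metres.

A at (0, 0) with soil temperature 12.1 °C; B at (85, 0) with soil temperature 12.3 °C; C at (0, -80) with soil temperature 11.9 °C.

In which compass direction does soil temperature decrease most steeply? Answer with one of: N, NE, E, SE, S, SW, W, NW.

SW

∂T/∂x = (12.3 − 12.1) / (85 − 0) = +0.002353
∂T/∂y = (11.9 − 12.1) / (-80 − 0) = +0.002500
Steepest decrease is along −∇f = (-0.002353 E, -0.002500 N) → southwest.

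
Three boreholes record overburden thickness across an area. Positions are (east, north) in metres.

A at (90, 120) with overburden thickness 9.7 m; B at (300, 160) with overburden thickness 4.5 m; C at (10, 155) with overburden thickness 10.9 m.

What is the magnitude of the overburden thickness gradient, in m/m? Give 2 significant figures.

0.027 m/m

With d = a·x + b·y + c and A as origin, the differences give:
  210·a + 40·b = -5.2
  (-80)·a + 35·b = +1.2
Eliminate b (×35 and ×40, subtract): 10550·a = -230.00 → a = ∂d/∂x = -0.02180
Back-substitute: b = ∂d/∂y = -0.01555.
|∇f| = √(-0.02180² + -0.01555²) = 0.02678 m/m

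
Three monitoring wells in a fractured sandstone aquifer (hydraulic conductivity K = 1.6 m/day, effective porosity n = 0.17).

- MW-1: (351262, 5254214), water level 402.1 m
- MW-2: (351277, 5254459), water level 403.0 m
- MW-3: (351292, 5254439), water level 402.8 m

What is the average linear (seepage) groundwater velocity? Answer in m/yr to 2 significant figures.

30 m/yr

With h = a·x + b·y + c and MW-1 as origin, the differences give:
  15·a + 245·b = +0.9
  30·a + 225·b = +0.7
Eliminate b (×225 and ×245, subtract): -3975·a = 31.00 → a = ∂h/∂x = -0.007799
Back-substitute: b = ∂h/∂y = +0.004151.
|∇h| = √(-0.007799² + 0.004151²) = 0.008835
Seepage velocity v = K·i/n = 1.6 × 0.008835 / 0.17 = 0.08315 m/day = 30.37 m/yr.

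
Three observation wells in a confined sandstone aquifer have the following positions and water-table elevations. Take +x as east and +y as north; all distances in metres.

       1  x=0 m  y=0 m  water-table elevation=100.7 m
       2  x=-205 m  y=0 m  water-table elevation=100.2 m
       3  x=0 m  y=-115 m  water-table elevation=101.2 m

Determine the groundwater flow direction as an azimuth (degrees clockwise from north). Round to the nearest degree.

331°

∂h/∂x = (100.2 − 100.7) / (-205 − 0) = +0.002439
∂h/∂y = (101.2 − 100.7) / (-115 − 0) = -0.004348
Flow direction (−∇h) has components (-0.002439 E, +0.004348 N).
Azimuth = atan2(E, N) = atan2(-0.002439, +0.004348) = 330.7° ≈ 331°.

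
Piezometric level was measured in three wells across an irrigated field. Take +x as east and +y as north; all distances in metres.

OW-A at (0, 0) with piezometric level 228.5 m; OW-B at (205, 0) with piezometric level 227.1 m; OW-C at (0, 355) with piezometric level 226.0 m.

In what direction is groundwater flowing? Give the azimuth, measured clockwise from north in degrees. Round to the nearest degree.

∂h/∂x = (227.1 − 228.5) / (205 − 0) = -0.006829
∂h/∂y = (226.0 − 228.5) / (355 − 0) = -0.007042
Flow direction (−∇h) has components (+0.006829 E, +0.007042 N).
Azimuth = atan2(E, N) = atan2(+0.006829, +0.007042) = 44.1° ≈ 044°.

044°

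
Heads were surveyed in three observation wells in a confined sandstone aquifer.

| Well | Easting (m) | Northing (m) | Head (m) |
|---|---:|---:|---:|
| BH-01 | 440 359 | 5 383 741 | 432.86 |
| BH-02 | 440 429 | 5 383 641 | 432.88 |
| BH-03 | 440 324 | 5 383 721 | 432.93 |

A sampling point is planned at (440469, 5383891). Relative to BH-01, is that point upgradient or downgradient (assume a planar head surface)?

Three-point gradient (reference BH-01): Δ to BH-02 = (70, -100, +0.02), Δ to BH-03 = (-35, -20, +0.07).
∂h/∂x = -0.001347, ∂h/∂y = -0.001143 (det = -4900).
Head at (440469, 5383891) = 432.86 + (-0.001347)·(110) + (-0.001143)·(150) = 432.54 m.
That is lower than the 432.86 m at BH-01, so the point is downgradient.

downgradient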